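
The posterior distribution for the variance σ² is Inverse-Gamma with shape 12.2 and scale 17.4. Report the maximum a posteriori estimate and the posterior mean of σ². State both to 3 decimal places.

MAP = 1.318, posterior mean = 1.554

Mode = β/(α+1) = 17.4/13.2 = 1.318.
Mean = β/(α−1) = 17.4/11.2 = 1.554.
Right-skewed posterior ⇒ mode < mean.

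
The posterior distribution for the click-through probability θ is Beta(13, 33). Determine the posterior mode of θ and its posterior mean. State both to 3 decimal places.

posterior mode = 0.273, posterior mean = 0.283

Mode = (13−1)/(13+33−2) = 12/44 = 0.273.
Mean = 13/(13+33) = 13/46 = 0.283.
Mean > mode: the posterior has a right tail.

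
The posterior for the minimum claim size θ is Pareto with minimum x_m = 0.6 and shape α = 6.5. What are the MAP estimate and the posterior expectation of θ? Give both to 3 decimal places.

MAP = 0.600, posterior mean = 0.709

The Pareto density is strictly decreasing on [x_m, ∞), so the mode is x_m = 0.600.
Mean = α·x_m/(α−1) = 6.5·0.6/5.5 = 0.709.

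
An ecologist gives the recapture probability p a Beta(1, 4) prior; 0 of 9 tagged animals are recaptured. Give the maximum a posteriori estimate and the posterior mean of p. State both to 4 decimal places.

MAP: 0.0000. Posterior mean: 0.0714.

Posterior: Beta(1+0, 4+9) = Beta(1, 13).
Since α = 1 ≤ 1 and β > 1, the Beta density is monotone decreasing on [0,1]; the mode is at 0.
Mean = 1/(1+13) = 0.0714.
The posterior is right-skewed, so the mean exceeds the mode.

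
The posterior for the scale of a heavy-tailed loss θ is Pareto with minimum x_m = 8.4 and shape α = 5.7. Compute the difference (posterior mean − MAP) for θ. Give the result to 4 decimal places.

The Pareto density is strictly decreasing on [x_m, ∞), so the mode is x_m = 8.4000.
Mean = α·x_m/(α−1) = 5.7·8.4/4.7 = 10.1872.
Difference = 10.1872 − 8.4000 = 1.7872.

1.7872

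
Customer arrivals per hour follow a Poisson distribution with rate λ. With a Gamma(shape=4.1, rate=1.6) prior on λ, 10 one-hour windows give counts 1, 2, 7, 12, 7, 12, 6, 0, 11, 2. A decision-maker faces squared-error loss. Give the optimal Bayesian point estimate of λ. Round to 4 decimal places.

Σ counts = 60. Posterior: Gamma(shape = 4.1+60 = 64.1, rate = 1.6+10 = 11.6).
Mode = (α−1)/β = 63.1/11.6 = 5.4397.
Mean = α/β = 64.1/11.6 = 5.5259.
Squared-error loss ⇒ the optimal estimator is the posterior mean.

5.5259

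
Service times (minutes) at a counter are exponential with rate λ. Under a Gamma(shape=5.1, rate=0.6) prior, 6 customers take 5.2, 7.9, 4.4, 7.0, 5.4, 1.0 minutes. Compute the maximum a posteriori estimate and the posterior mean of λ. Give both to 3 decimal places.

MAP = 0.321, posterior mean = 0.352

Σ times = 30.9. Posterior: Gamma(shape = 5.1+6 = 11.1, rate = 0.6+30.9 = 31.5).
Mode = (α−1)/β = 10.1/31.5 = 0.321.
Mean = α/β = 11.1/31.5 = 0.352.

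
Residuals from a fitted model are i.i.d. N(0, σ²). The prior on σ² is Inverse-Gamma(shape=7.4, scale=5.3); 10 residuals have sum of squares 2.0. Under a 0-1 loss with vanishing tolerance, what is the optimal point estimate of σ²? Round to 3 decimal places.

0.470

Posterior: Inverse-Gamma(shape = 7.4+10/2 = 12.4, scale = 5.3+2.0/2 = 6.3).
Mode = β/(α+1) = 6.3/13.4 = 0.470.
Mean = β/(α−1) = 6.3/11.4 = 0.553.
This is the posterior mode — the MAP estimate.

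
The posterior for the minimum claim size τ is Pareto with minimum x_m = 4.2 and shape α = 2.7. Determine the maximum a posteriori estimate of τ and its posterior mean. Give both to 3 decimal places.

The Pareto density is strictly decreasing on [x_m, ∞), so the mode is x_m = 4.200.
Mean = α·x_m/(α−1) = 2.7·4.2/1.7 = 6.671.

maximum a posteriori estimate = 4.200, posterior mean = 6.671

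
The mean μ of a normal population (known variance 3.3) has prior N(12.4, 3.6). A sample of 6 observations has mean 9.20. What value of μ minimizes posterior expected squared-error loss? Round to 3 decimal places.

9.624

Posterior for μ is Normal. Precision-weighted mean: (1/3.6·12.4 + 6/3.3·9.20) / (1/3.6 + 6/3.3) = 9.624.
A Normal posterior is symmetric, so mode = mean.
Squared-error loss ⇒ the optimal estimator is the posterior mean.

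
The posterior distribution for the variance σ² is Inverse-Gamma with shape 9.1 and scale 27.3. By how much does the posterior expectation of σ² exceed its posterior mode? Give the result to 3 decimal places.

0.667

Mode = β/(α+1) = 27.3/10.1 = 2.703.
Mean = β/(α−1) = 27.3/8.1 = 3.370.
Difference = 3.370 − 2.703 = 0.667.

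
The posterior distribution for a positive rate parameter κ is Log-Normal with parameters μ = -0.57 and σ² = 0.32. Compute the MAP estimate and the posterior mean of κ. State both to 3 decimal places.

MAP: 0.411. Posterior mean: 0.664.

Mode = exp(μ − σ²) = exp(-0.89) = 0.411.
Mean = exp(μ + σ²/2) = exp(-0.410) = 0.664.
Right-skewed posterior ⇒ mode < mean.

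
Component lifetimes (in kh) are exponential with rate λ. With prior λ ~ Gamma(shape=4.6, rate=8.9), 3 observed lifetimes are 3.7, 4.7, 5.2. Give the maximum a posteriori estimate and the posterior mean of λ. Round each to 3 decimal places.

maximum a posteriori estimate = 0.293, posterior mean = 0.338

Σ times = 13.6. Posterior: Gamma(shape = 4.6+3 = 7.6, rate = 8.9+13.6 = 22.5).
Mode = (α−1)/β = 6.6/22.5 = 0.293.
Mean = α/β = 7.6/22.5 = 0.338.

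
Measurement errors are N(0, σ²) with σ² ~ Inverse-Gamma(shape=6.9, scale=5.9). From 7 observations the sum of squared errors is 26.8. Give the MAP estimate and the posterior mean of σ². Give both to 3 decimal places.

Posterior: Inverse-Gamma(shape = 6.9+7/2 = 10.4, scale = 5.9+26.8/2 = 19.3).
Mode = β/(α+1) = 19.3/11.4 = 1.693.
Mean = β/(α−1) = 19.3/9.4 = 2.053.

MAP = 1.693, posterior mean = 2.053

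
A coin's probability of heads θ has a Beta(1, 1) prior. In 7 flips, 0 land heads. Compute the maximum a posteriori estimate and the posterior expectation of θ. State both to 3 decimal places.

Posterior: Beta(1+0, 1+7) = Beta(1, 8).
Since α = 1 ≤ 1 and β > 1, the Beta density is monotone decreasing on [0,1]; the mode is at 0.
Mean = 1/(1+8) = 0.111.
The mean is pulled above the mode by the posterior's right skew.

MAP = 0.000, posterior mean = 0.111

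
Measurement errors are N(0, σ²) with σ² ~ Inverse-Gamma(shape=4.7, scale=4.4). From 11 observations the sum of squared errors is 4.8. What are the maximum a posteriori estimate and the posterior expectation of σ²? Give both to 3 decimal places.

maximum a posteriori estimate = 0.607, posterior expectation = 0.739

Posterior: Inverse-Gamma(shape = 4.7+11/2 = 10.2, scale = 4.4+4.8/2 = 6.8).
Mode = β/(α+1) = 6.8/11.2 = 0.607.
Mean = β/(α−1) = 6.8/9.2 = 0.739.
Mean > mode: the posterior has a right tail.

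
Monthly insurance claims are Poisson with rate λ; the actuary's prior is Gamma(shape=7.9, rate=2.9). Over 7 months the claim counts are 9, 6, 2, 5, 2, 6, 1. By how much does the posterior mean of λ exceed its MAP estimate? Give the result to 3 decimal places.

Σ counts = 31. Posterior: Gamma(shape = 7.9+31 = 38.9, rate = 2.9+7 = 9.9).
Mode = (α−1)/β = 37.9/9.9 = 3.828.
Mean = α/β = 38.9/9.9 = 3.929.
Difference = 3.929 − 3.828 = 0.101.

0.101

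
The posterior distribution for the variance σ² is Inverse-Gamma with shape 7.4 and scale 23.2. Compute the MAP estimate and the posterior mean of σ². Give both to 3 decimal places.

Mode = β/(α+1) = 23.2/8.4 = 2.762.
Mean = β/(α−1) = 23.2/6.4 = 3.625.

MAP = 2.762; posterior mean = 3.625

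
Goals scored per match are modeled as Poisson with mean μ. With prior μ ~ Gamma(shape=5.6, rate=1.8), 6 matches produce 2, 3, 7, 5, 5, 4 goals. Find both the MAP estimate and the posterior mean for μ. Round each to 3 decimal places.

Σ counts = 26. Posterior: Gamma(shape = 5.6+26 = 31.6, rate = 1.8+6 = 7.8).
Mode = (α−1)/β = 30.6/7.8 = 3.923.
Mean = α/β = 31.6/7.8 = 4.051.

μ_MAP = 3.923, E[μ|data] = 4.051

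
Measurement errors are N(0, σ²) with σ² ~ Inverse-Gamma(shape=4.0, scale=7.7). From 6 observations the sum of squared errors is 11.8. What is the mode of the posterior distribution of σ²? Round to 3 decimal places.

1.700

Posterior: Inverse-Gamma(shape = 4.0+6/2 = 7.0, scale = 7.7+11.8/2 = 13.6).
Mode = β/(α+1) = 13.6/8.0 = 1.700.
Mean = β/(α−1) = 13.6/6.0 = 2.267.
This is the posterior mode — the MAP estimate.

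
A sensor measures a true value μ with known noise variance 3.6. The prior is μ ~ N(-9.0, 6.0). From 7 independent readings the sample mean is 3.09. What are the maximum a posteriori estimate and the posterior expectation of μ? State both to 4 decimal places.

μ_MAP = 2.1355, E[μ|data] = 2.1355

Posterior for μ is Normal. Precision-weighted mean: (1/6.0·-9.0 + 7/3.6·3.09) / (1/6.0 + 7/3.6) = 2.1355.
A Normal posterior is symmetric, so mode = mean.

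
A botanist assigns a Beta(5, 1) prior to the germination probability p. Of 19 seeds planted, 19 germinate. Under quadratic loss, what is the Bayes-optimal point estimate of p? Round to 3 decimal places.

Posterior: Beta(5+19, 1+0) = Beta(24, 1).
Since β = 1 ≤ 1 and α > 1, the Beta density is monotone increasing on [0,1]; the mode is at 1.
Mean = 24/(24+1) = 0.960.
Quadratic loss ⇒ the optimal estimator is the posterior mean.

0.960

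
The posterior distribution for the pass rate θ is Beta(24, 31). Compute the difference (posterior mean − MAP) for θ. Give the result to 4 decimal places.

0.0024

Mode = (24−1)/(24+31−2) = 23/53 = 0.4340.
Mean = 24/(24+31) = 24/55 = 0.4364.
Difference = 0.4364 − 0.4340 = 0.0024.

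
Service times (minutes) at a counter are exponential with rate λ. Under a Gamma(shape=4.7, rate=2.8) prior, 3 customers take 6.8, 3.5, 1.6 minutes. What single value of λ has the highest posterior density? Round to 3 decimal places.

0.456

Σ times = 11.9. Posterior: Gamma(shape = 4.7+3 = 7.7, rate = 2.8+11.9 = 14.7).
Mode = (α−1)/β = 6.7/14.7 = 0.456.
Mean = α/β = 7.7/14.7 = 0.524.
This is the posterior mode — the MAP estimate.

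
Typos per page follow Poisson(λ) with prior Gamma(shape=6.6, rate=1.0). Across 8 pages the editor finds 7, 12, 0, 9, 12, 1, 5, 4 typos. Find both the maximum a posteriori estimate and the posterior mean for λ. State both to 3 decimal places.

Σ counts = 50. Posterior: Gamma(shape = 6.6+50 = 56.6, rate = 1.0+8 = 9.0).
Mode = (α−1)/β = 55.6/9.0 = 6.178.
Mean = α/β = 56.6/9.0 = 6.289.

λ_MAP = 6.178, E[λ|data] = 6.289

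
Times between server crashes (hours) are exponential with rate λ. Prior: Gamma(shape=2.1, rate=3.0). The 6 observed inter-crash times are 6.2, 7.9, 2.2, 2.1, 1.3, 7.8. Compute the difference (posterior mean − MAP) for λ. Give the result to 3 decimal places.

0.033

Σ times = 27.5. Posterior: Gamma(shape = 2.1+6 = 8.1, rate = 3.0+27.5 = 30.5).
Mode = (α−1)/β = 7.1/30.5 = 0.233.
Mean = α/β = 8.1/30.5 = 0.266.
Difference = 0.266 − 0.233 = 0.033.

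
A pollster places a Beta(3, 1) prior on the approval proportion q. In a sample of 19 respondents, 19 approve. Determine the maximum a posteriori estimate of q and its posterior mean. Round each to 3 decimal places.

maximum a posteriori estimate = 1.000, posterior mean = 0.957

Posterior: Beta(3+19, 1+0) = Beta(22, 1).
Since β = 1 ≤ 1 and α > 1, the Beta density is monotone increasing on [0,1]; the mode is at 1.
Mean = 22/(22+1) = 0.957.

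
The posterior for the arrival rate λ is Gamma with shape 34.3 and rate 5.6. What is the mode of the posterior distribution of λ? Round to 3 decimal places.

5.946

Mode = (α−1)/β = 33.3/5.6 = 5.946.
Mean = α/β = 34.3/5.6 = 6.125.
This is the posterior mode — the MAP estimate.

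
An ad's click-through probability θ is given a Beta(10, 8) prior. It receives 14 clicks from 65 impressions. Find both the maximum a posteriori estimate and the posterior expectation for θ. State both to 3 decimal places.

MAP: 0.284. Posterior mean: 0.289.

Posterior: Beta(10+14, 8+51) = Beta(24, 59).
Mode = (24−1)/(24+59−2) = 23/81 = 0.284.
Mean = 24/(24+59) = 24/83 = 0.289.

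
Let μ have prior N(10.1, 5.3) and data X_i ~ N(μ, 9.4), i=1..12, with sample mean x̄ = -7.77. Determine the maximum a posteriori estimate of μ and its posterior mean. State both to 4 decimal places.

maximum a posteriori estimate = -5.4689, posterior mean = -5.4689

Posterior for μ is Normal. Precision-weighted mean: (1/5.3·10.1 + 12/9.4·-7.77) / (1/5.3 + 12/9.4) = -5.4689.
A Normal posterior is symmetric, so mode = mean.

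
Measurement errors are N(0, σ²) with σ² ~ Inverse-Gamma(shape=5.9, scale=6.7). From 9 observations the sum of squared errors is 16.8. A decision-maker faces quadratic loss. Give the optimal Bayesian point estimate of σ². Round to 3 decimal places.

Posterior: Inverse-Gamma(shape = 5.9+9/2 = 10.4, scale = 6.7+16.8/2 = 15.1).
Mode = β/(α+1) = 15.1/11.4 = 1.325.
Mean = β/(α−1) = 15.1/9.4 = 1.606.
Quadratic loss ⇒ the optimal estimator is the posterior mean.

1.606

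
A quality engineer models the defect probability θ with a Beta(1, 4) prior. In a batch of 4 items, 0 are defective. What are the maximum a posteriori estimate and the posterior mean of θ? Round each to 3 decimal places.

Posterior: Beta(1+0, 4+4) = Beta(1, 8).
Since α = 1 ≤ 1 and β > 1, the Beta density is monotone decreasing on [0,1]; the mode is at 0.
Mean = 1/(1+8) = 0.111.
Mean > mode: the posterior has a right tail.

maximum a posteriori estimate = 0.000, posterior mean = 0.111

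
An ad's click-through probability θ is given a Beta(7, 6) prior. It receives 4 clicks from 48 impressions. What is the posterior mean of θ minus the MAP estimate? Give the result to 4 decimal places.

0.0108

Posterior: Beta(7+4, 6+44) = Beta(11, 50).
Mode = (11−1)/(11+50−2) = 10/59 = 0.1695.
Mean = 11/(11+50) = 11/61 = 0.1803.
Difference = 0.1803 − 0.1695 = 0.0108.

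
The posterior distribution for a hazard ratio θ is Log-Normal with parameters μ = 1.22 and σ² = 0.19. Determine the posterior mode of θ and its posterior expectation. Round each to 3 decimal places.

MAP: 2.801. Posterior mean: 3.725.

Mode = exp(μ − σ²) = exp(1.03) = 2.801.
Mean = exp(μ + σ²/2) = exp(1.315) = 3.725.
Right-skewed posterior ⇒ mode < mean.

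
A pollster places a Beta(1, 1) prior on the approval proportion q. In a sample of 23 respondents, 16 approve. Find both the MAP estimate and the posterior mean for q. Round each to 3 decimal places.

Posterior: Beta(1+16, 1+7) = Beta(17, 8).
Mode = (17−1)/(17+8−2) = 16/23 = 0.696.
With a flat prior the MAP equals the MLE, 16/23.
Mean = 17/(17+8) = 17/25 = 0.680.
Mode > mean: the posterior has a left tail.

q_MAP = 0.696, E[q|data] = 0.680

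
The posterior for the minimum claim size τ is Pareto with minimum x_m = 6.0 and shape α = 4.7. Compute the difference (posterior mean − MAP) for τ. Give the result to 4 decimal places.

1.6216

The Pareto density is strictly decreasing on [x_m, ∞), so the mode is x_m = 6.0000.
Mean = α·x_m/(α−1) = 4.7·6.0/3.7 = 7.6216.
Difference = 7.6216 − 6.0000 = 1.6216.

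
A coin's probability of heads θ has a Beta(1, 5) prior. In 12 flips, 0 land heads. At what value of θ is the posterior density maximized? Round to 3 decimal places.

Posterior: Beta(1+0, 5+12) = Beta(1, 17).
Since α = 1 ≤ 1 and β > 1, the Beta density is monotone decreasing on [0,1]; the mode is at 0.
Mean = 1/(1+17) = 0.056.
This is the posterior mode — the MAP estimate.

0.000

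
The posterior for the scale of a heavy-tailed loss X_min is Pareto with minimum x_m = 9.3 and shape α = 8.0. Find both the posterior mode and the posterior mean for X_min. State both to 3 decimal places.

The Pareto density is strictly decreasing on [x_m, ∞), so the mode is x_m = 9.300.
Mean = α·x_m/(α−1) = 8.0·9.3/7.0 = 10.629.

X_min_MAP = 9.300, E[X_min|data] = 10.629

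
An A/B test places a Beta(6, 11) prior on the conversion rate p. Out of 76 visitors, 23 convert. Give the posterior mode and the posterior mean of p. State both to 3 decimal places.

posterior mode = 0.308, posterior mean = 0.312

Posterior: Beta(6+23, 11+53) = Beta(29, 64).
Mode = (29−1)/(29+64−2) = 28/91 = 0.308.
Mean = 29/(29+64) = 29/93 = 0.312.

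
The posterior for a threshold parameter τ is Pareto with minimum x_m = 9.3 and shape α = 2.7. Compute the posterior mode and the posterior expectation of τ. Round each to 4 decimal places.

The Pareto density is strictly decreasing on [x_m, ∞), so the mode is x_m = 9.3000.
Mean = α·x_m/(α−1) = 2.7·9.3/1.7 = 14.7706.

posterior mode = 9.3000, posterior expectation = 14.7706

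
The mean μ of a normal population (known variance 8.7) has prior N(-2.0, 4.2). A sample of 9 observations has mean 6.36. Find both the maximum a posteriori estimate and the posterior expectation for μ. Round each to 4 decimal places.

μ_MAP = 4.7959, E[μ|data] = 4.7959

Posterior for μ is Normal. Precision-weighted mean: (1/4.2·-2.0 + 9/8.7·6.36) / (1/4.2 + 9/8.7) = 4.7959.
A Normal posterior is symmetric, so mode = mean.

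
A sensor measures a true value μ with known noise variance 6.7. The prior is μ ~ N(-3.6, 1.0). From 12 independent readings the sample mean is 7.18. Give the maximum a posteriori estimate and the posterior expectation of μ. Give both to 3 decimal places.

MAP: 3.318. Posterior mean: 3.318.

Posterior for μ is Normal. Precision-weighted mean: (1/1.0·-3.6 + 12/6.7·7.18) / (1/1.0 + 12/6.7) = 3.318.
A Normal posterior is symmetric, so mode = mean.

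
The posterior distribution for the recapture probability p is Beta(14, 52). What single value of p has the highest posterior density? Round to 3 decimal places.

Mode = (14−1)/(14+52−2) = 13/64 = 0.203.
Mean = 14/(14+52) = 14/66 = 0.212.
This is the posterior mode — the MAP estimate.

0.203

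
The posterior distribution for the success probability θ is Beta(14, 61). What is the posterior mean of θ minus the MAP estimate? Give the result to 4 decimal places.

0.0086

Mode = (14−1)/(14+61−2) = 13/73 = 0.1781.
Mean = 14/(14+61) = 14/75 = 0.1867.
Difference = 0.1867 − 0.1781 = 0.0086.
Mean > mode: the posterior has a right tail.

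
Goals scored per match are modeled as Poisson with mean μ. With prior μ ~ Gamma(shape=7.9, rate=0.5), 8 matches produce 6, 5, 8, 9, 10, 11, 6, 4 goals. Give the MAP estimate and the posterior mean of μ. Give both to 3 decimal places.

Σ counts = 59. Posterior: Gamma(shape = 7.9+59 = 66.9, rate = 0.5+8 = 8.5).
Mode = (α−1)/β = 65.9/8.5 = 7.753.
Mean = α/β = 66.9/8.5 = 7.871.

μ_MAP = 7.753, E[μ|data] = 7.871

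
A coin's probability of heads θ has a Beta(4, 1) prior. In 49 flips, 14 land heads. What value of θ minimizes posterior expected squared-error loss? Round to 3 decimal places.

Posterior: Beta(4+14, 1+35) = Beta(18, 36).
Mode = (18−1)/(18+36−2) = 17/52 = 0.327.
Mean = 18/(18+36) = 18/54 = 0.333.
Squared-error loss ⇒ the optimal estimator is the posterior mean.

0.333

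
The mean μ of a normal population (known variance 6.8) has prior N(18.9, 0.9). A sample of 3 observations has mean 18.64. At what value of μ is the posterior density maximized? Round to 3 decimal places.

18.826

Posterior for μ is Normal. Precision-weighted mean: (1/0.9·18.9 + 3/6.8·18.64) / (1/0.9 + 3/6.8) = 18.826.
A Normal posterior is symmetric, so mode = mean.
This is the posterior mode — the MAP estimate.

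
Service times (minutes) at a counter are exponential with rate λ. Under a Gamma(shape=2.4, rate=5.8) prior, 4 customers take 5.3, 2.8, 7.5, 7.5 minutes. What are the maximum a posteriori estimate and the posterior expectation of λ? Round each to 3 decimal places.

λ_MAP = 0.187, E[λ|data] = 0.221

Σ times = 23.1. Posterior: Gamma(shape = 2.4+4 = 6.4, rate = 5.8+23.1 = 28.9).
Mode = (α−1)/β = 5.4/28.9 = 0.187.
Mean = α/β = 6.4/28.9 = 0.221.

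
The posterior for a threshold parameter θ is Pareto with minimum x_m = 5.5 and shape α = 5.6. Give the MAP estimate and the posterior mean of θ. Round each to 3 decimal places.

MAP: 5.500. Posterior mean: 6.696.

The Pareto density is strictly decreasing on [x_m, ∞), so the mode is x_m = 5.500.
Mean = α·x_m/(α−1) = 5.6·5.5/4.6 = 6.696.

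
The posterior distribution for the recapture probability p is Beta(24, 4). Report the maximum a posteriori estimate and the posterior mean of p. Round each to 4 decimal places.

Mode = (24−1)/(24+4−2) = 23/26 = 0.8846.
Mean = 24/(24+4) = 24/28 = 0.8571.

MAP = 0.8846; posterior mean = 0.8571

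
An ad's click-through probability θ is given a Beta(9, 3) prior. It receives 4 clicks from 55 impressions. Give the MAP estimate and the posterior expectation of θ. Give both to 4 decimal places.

Posterior: Beta(9+4, 3+51) = Beta(13, 54).
Mode = (13−1)/(13+54−2) = 12/65 = 0.1846.
Mean = 13/(13+54) = 13/67 = 0.1940.

MAP estimate = 0.1846, posterior expectation = 0.1940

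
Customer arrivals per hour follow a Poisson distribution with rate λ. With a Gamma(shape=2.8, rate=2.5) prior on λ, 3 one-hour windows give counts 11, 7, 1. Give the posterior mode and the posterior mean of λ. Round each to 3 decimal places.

Σ counts = 19. Posterior: Gamma(shape = 2.8+19 = 21.8, rate = 2.5+3 = 5.5).
Mode = (α−1)/β = 20.8/5.5 = 3.782.
Mean = α/β = 21.8/5.5 = 3.964.

posterior mode = 3.782, posterior mean = 3.964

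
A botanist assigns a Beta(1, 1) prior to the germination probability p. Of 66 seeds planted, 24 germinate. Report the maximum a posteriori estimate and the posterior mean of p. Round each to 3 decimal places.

MAP = 0.364; posterior mean = 0.368

Posterior: Beta(1+24, 1+42) = Beta(25, 43).
Mode = (25−1)/(25+43−2) = 24/66 = 0.364.
With a flat prior the MAP equals the MLE, 24/66.
Mean = 25/(25+43) = 25/68 = 0.368.
The posterior is right-skewed, so the mean exceeds the mode.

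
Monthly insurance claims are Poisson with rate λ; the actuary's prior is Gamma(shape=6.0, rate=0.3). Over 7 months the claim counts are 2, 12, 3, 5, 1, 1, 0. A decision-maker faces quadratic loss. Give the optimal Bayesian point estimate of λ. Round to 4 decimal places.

4.1096

Σ counts = 24. Posterior: Gamma(shape = 6.0+24 = 30.0, rate = 0.3+7 = 7.3).
Mode = (α−1)/β = 29.0/7.3 = 3.9726.
Mean = α/β = 30.0/7.3 = 4.1096.
Quadratic loss ⇒ the optimal estimator is the posterior mean.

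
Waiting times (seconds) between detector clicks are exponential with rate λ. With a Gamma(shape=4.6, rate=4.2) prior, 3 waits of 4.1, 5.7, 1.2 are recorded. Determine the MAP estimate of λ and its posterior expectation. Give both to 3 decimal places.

Σ times = 11.0. Posterior: Gamma(shape = 4.6+3 = 7.6, rate = 4.2+11.0 = 15.2).
Mode = (α−1)/β = 6.6/15.2 = 0.434.
Mean = α/β = 7.6/15.2 = 0.500.

MAP estimate = 0.434, posterior expectation = 0.500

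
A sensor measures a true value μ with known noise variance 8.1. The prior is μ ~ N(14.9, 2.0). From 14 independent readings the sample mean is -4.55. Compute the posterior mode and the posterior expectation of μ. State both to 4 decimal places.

posterior mode = -0.1859, posterior expectation = -0.1859

Posterior for μ is Normal. Precision-weighted mean: (1/2.0·14.9 + 14/8.1·-4.55) / (1/2.0 + 14/8.1) = -0.1859.
A Normal posterior is symmetric, so mode = mean.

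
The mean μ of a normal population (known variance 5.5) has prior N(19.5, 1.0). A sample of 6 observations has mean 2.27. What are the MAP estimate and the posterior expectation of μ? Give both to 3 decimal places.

Posterior for μ is Normal. Precision-weighted mean: (1/1.0·19.5 + 6/5.5·2.27) / (1/1.0 + 6/5.5) = 10.510.
A Normal posterior is symmetric, so mode = mean.

MAP = 10.510, posterior mean = 10.510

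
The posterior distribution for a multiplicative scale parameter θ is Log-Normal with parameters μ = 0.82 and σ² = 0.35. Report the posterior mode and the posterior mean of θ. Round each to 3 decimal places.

θ_MAP = 1.600, E[θ|data] = 2.705

Mode = exp(μ − σ²) = exp(0.47) = 1.600.
Mean = exp(μ + σ²/2) = exp(0.995) = 2.705.
Mean > mode: the posterior has a right tail.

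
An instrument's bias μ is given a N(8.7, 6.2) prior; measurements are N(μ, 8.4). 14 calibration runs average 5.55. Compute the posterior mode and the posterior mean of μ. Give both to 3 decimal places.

posterior mode = 5.828, posterior mean = 5.828

Posterior for μ is Normal. Precision-weighted mean: (1/6.2·8.7 + 14/8.4·5.55) / (1/6.2 + 14/8.4) = 5.828.
A Normal posterior is symmetric, so mode = mean.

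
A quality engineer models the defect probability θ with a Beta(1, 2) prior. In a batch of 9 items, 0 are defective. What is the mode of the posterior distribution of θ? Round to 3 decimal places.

0.000

Posterior: Beta(1+0, 2+9) = Beta(1, 11).
Since α = 1 ≤ 1 and β > 1, the Beta density is monotone decreasing on [0,1]; the mode is at 0.
Mean = 1/(1+11) = 0.083.
This is the posterior mode — the MAP estimate.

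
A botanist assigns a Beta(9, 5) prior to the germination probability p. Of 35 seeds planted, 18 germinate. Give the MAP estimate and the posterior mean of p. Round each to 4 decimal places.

MAP: 0.5532. Posterior mean: 0.5510.

Posterior: Beta(9+18, 5+17) = Beta(27, 22).
Mode = (27−1)/(27+22−2) = 26/47 = 0.5532.
Mean = 27/(27+22) = 27/49 = 0.5510.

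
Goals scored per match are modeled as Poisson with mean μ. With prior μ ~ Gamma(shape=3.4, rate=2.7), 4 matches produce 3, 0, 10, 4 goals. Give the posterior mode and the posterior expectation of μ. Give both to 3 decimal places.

MAP: 2.896. Posterior mean: 3.045.

Σ counts = 17. Posterior: Gamma(shape = 3.4+17 = 20.4, rate = 2.7+4 = 6.7).
Mode = (α−1)/β = 19.4/6.7 = 2.896.
Mean = α/β = 20.4/6.7 = 3.045.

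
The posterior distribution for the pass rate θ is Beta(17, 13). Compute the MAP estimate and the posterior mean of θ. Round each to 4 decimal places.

MAP estimate = 0.5714, posterior mean = 0.5667

Mode = (17−1)/(17+13−2) = 16/28 = 0.5714.
Mean = 17/(17+13) = 17/30 = 0.5667.
The posterior is left-skewed, so the mode exceeds the mean.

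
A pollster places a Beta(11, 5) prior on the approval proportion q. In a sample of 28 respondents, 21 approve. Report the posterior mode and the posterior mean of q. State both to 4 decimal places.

MAP = 0.7381; posterior mean = 0.7273

Posterior: Beta(11+21, 5+7) = Beta(32, 12).
Mode = (32−1)/(32+12−2) = 31/42 = 0.7381.
Mean = 32/(32+12) = 32/44 = 0.7273.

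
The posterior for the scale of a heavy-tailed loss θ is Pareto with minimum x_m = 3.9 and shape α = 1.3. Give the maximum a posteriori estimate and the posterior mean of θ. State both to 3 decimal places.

θ_MAP = 3.900, E[θ|data] = 16.900

The Pareto density is strictly decreasing on [x_m, ∞), so the mode is x_m = 3.900.
Mean = α·x_m/(α−1) = 1.3·3.9/0.3 = 16.900.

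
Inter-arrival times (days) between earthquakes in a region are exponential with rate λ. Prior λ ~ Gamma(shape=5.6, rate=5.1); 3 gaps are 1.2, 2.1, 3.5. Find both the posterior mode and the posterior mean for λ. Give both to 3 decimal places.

Σ times = 6.8. Posterior: Gamma(shape = 5.6+3 = 8.6, rate = 5.1+6.8 = 11.9).
Mode = (α−1)/β = 7.6/11.9 = 0.639.
Mean = α/β = 8.6/11.9 = 0.723.

MAP = 0.639; posterior mean = 0.723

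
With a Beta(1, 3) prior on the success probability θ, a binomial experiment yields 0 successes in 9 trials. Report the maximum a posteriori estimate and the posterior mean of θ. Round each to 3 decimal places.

Posterior: Beta(1+0, 3+9) = Beta(1, 12).
Since α = 1 ≤ 1 and β > 1, the Beta density is monotone decreasing on [0,1]; the mode is at 0.
Mean = 1/(1+12) = 0.077.
The mean is pulled above the mode by the posterior's right skew.

maximum a posteriori estimate = 0.000, posterior mean = 0.077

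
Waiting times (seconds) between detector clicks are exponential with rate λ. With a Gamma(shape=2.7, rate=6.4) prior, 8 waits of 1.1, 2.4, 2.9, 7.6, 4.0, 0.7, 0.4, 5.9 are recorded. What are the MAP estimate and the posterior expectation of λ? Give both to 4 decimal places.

Σ times = 25.0. Posterior: Gamma(shape = 2.7+8 = 10.7, rate = 6.4+25.0 = 31.4).
Mode = (α−1)/β = 9.7/31.4 = 0.3089.
Mean = α/β = 10.7/31.4 = 0.3408.
The mean is pulled above the mode by the posterior's right skew.

MAP estimate = 0.3089, posterior expectation = 0.3408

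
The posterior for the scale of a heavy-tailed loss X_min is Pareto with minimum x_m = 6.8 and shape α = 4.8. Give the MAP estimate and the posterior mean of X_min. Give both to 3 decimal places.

MAP = 6.800, posterior mean = 8.589

The Pareto density is strictly decreasing on [x_m, ∞), so the mode is x_m = 6.800.
Mean = α·x_m/(α−1) = 4.8·6.8/3.8 = 8.589.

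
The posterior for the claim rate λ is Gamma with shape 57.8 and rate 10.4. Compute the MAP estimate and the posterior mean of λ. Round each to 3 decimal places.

MAP: 5.462. Posterior mean: 5.558.

Mode = (α−1)/β = 56.8/10.4 = 5.462.
Mean = α/β = 57.8/10.4 = 5.558.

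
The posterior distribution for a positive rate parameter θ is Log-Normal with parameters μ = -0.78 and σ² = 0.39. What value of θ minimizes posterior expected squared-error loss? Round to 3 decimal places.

Mode = exp(μ − σ²) = exp(-1.17) = 0.310.
Mean = exp(μ + σ²/2) = exp(-0.585) = 0.557.
Squared-error loss ⇒ the optimal estimator is the posterior mean.

0.557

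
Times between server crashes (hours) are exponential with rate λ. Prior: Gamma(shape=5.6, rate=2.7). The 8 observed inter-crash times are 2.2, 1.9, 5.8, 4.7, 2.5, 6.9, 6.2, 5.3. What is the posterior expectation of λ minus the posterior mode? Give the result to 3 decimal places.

Σ times = 35.5. Posterior: Gamma(shape = 5.6+8 = 13.6, rate = 2.7+35.5 = 38.2).
Mode = (α−1)/β = 12.6/38.2 = 0.330.
Mean = α/β = 13.6/38.2 = 0.356.
Difference = 0.356 − 0.330 = 0.026.

0.026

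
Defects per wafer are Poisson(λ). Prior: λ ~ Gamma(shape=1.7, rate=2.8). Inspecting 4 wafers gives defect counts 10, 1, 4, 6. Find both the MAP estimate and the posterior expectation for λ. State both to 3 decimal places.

Σ counts = 21. Posterior: Gamma(shape = 1.7+21 = 22.7, rate = 2.8+4 = 6.8).
Mode = (α−1)/β = 21.7/6.8 = 3.191.
Mean = α/β = 22.7/6.8 = 3.338.

λ_MAP = 3.191, E[λ|data] = 3.338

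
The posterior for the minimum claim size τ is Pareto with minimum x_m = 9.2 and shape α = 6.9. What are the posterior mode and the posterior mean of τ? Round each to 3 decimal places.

The Pareto density is strictly decreasing on [x_m, ∞), so the mode is x_m = 9.200.
Mean = α·x_m/(α−1) = 6.9·9.2/5.9 = 10.759.
Mean > mode: the posterior has a right tail.

MAP = 9.200; posterior mean = 10.759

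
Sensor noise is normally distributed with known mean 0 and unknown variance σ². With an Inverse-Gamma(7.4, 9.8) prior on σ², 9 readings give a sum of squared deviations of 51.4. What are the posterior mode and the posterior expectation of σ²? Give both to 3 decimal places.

MAP = 2.752; posterior mean = 3.257

Posterior: Inverse-Gamma(shape = 7.4+9/2 = 11.9, scale = 9.8+51.4/2 = 35.5).
Mode = β/(α+1) = 35.5/12.9 = 2.752.
Mean = β/(α−1) = 35.5/10.9 = 3.257.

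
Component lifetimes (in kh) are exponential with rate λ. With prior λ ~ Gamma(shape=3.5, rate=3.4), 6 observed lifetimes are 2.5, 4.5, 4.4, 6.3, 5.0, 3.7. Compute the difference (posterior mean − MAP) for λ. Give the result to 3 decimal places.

Σ times = 26.4. Posterior: Gamma(shape = 3.5+6 = 9.5, rate = 3.4+26.4 = 29.8).
Mode = (α−1)/β = 8.5/29.8 = 0.285.
Mean = α/β = 9.5/29.8 = 0.319.
Difference = 0.319 − 0.285 = 0.034.
Right-skewed posterior ⇒ mode < mean.

0.034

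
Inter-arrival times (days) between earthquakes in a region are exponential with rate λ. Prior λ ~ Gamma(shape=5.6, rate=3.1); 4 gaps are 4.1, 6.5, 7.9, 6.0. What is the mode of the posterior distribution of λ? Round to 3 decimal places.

Σ times = 24.5. Posterior: Gamma(shape = 5.6+4 = 9.6, rate = 3.1+24.5 = 27.6).
Mode = (α−1)/β = 8.6/27.6 = 0.312.
Mean = α/β = 9.6/27.6 = 0.348.
This is the posterior mode — the MAP estimate.

0.312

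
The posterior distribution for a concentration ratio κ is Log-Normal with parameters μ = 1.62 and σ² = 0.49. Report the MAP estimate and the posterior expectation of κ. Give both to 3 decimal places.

MAP = 3.096; posterior mean = 6.456

Mode = exp(μ − σ²) = exp(1.13) = 3.096.
Mean = exp(μ + σ²/2) = exp(1.865) = 6.456.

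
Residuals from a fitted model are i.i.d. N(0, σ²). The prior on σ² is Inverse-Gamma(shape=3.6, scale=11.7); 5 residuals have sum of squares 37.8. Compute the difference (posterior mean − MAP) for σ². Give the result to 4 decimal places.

1.6901

Posterior: Inverse-Gamma(shape = 3.6+5/2 = 6.1, scale = 11.7+37.8/2 = 30.6).
Mode = β/(α+1) = 30.6/7.1 = 4.3099.
Mean = β/(α−1) = 30.6/5.1 = 6.0000.
Difference = 6.0000 − 4.3099 = 1.6901.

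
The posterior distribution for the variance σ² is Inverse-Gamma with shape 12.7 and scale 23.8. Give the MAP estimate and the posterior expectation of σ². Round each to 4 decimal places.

Mode = β/(α+1) = 23.8/13.7 = 1.7372.
Mean = β/(α−1) = 23.8/11.7 = 2.0342.
Right-skewed posterior ⇒ mode < mean.

MAP estimate = 1.7372, posterior expectation = 2.0342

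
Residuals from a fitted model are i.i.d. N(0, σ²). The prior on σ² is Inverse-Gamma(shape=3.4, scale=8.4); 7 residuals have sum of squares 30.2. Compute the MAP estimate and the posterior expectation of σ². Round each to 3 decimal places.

MAP estimate = 2.975, posterior expectation = 3.983

Posterior: Inverse-Gamma(shape = 3.4+7/2 = 6.9, scale = 8.4+30.2/2 = 23.5).
Mode = β/(α+1) = 23.5/7.9 = 2.975.
Mean = β/(α−1) = 23.5/5.9 = 3.983.
The mean is pulled above the mode by the posterior's right skew.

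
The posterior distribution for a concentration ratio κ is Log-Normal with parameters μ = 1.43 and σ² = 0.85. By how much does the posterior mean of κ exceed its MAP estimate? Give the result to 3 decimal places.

Mode = exp(μ − σ²) = exp(0.58) = 1.786.
Mean = exp(μ + σ²/2) = exp(1.855) = 6.392.
Difference = 6.392 − 1.786 = 4.606.
The mean is pulled above the mode by the posterior's right skew.

4.606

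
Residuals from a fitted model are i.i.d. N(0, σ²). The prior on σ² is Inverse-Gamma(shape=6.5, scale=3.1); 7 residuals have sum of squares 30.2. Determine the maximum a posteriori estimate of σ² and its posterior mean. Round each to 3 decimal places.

Posterior: Inverse-Gamma(shape = 6.5+7/2 = 10.0, scale = 3.1+30.2/2 = 18.2).
Mode = β/(α+1) = 18.2/11.0 = 1.655.
Mean = β/(α−1) = 18.2/9.0 = 2.022.
The mean is pulled above the mode by the posterior's right skew.

MAP: 1.655. Posterior mean: 2.022.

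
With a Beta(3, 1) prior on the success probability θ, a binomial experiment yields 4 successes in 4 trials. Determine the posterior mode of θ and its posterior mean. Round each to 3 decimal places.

Posterior: Beta(3+4, 1+0) = Beta(7, 1).
Since β = 1 ≤ 1 and α > 1, the Beta density is monotone increasing on [0,1]; the mode is at 1.
Mean = 7/(7+1) = 0.875.
The mean is pulled below the mode by the posterior's left skew.

posterior mode = 1.000, posterior mean = 0.875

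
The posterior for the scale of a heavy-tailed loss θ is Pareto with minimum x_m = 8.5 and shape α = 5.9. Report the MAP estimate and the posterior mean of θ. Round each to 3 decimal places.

The Pareto density is strictly decreasing on [x_m, ∞), so the mode is x_m = 8.500.
Mean = α·x_m/(α−1) = 5.9·8.5/4.9 = 10.235.
Mean > mode: the posterior has a right tail.

MAP = 8.500, posterior mean = 10.235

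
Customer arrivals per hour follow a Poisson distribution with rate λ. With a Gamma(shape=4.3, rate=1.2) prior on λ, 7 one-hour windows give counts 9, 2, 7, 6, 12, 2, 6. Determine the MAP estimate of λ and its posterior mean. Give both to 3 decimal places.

λ_MAP = 5.768, E[λ|data] = 5.890

Σ counts = 44. Posterior: Gamma(shape = 4.3+44 = 48.3, rate = 1.2+7 = 8.2).
Mode = (α−1)/β = 47.3/8.2 = 5.768.
Mean = α/β = 48.3/8.2 = 5.890.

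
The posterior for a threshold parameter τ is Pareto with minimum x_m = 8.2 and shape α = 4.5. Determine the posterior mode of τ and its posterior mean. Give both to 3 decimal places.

The Pareto density is strictly decreasing on [x_m, ∞), so the mode is x_m = 8.200.
Mean = α·x_m/(α−1) = 4.5·8.2/3.5 = 10.543.
Mean > mode: the posterior has a right tail.

MAP = 8.200, posterior mean = 10.543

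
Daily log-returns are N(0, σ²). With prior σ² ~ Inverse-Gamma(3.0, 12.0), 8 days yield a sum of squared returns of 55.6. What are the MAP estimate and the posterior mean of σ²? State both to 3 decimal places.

MAP = 4.975; posterior mean = 6.633

Posterior: Inverse-Gamma(shape = 3.0+8/2 = 7.0, scale = 12.0+55.6/2 = 39.8).
Mode = β/(α+1) = 39.8/8.0 = 4.975.
Mean = β/(α−1) = 39.8/6.0 = 6.633.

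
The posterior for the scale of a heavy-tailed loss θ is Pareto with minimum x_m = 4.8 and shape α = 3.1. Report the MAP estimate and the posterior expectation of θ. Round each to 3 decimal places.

MAP = 4.800; posterior mean = 7.086

The Pareto density is strictly decreasing on [x_m, ∞), so the mode is x_m = 4.800.
Mean = α·x_m/(α−1) = 3.1·4.8/2.1 = 7.086.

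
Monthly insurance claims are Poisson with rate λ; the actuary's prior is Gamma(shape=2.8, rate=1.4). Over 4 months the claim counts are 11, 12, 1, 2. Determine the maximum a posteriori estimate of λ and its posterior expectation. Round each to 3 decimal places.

Σ counts = 26. Posterior: Gamma(shape = 2.8+26 = 28.8, rate = 1.4+4 = 5.4).
Mode = (α−1)/β = 27.8/5.4 = 5.148.
Mean = α/β = 28.8/5.4 = 5.333.

MAP: 5.148. Posterior mean: 5.333.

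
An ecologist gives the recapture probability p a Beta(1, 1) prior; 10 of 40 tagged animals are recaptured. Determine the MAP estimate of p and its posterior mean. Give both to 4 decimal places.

Posterior: Beta(1+10, 1+30) = Beta(11, 31).
Mode = (11−1)/(11+31−2) = 10/40 = 0.2500.
Mean = 11/(11+31) = 11/42 = 0.2619.
The posterior is right-skewed, so the mean exceeds the mode.

MAP: 0.2500. Posterior mean: 0.2619.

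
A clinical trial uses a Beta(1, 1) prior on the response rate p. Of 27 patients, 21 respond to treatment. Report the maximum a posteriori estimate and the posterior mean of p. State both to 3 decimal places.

maximum a posteriori estimate = 0.778, posterior mean = 0.759

Posterior: Beta(1+21, 1+6) = Beta(22, 7).
Mode = (22−1)/(22+7−2) = 21/27 = 0.778.
With a flat prior the MAP equals the MLE, 21/27.
Mean = 22/(22+7) = 22/29 = 0.759.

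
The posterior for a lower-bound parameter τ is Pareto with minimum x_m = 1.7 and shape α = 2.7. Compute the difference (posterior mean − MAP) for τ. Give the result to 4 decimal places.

1.0000

The Pareto density is strictly decreasing on [x_m, ∞), so the mode is x_m = 1.7000.
Mean = α·x_m/(α−1) = 2.7·1.7/1.7 = 2.7000.
Difference = 2.7000 − 1.7000 = 1.0000.
The posterior is right-skewed, so the mean exceeds the mode.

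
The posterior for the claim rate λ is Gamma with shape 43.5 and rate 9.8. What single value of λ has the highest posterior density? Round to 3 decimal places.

4.337

Mode = (α−1)/β = 42.5/9.8 = 4.337.
Mean = α/β = 43.5/9.8 = 4.439.
This is the posterior mode — the MAP estimate.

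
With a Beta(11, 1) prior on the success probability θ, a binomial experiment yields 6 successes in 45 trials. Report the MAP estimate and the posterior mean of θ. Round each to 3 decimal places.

θ_MAP = 0.291, E[θ|data] = 0.298

Posterior: Beta(11+6, 1+39) = Beta(17, 40).
Mode = (17−1)/(17+40−2) = 16/55 = 0.291.
Mean = 17/(17+40) = 17/57 = 0.298.
The posterior is right-skewed, so the mean exceeds the mode.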